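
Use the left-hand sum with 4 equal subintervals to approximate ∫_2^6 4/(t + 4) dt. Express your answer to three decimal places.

Δt = (6 − 2)/4 = 1.
Left endpoints: 2, 3, 4, 5.
f(2) = 2/3, f(3) = 4/7, f(4) = 0.5, f(5) = 4/9.
Sum = Δt · [f(2) + f(3) + f(4) + f(5)].
Sum ≈ 2.183.

2.183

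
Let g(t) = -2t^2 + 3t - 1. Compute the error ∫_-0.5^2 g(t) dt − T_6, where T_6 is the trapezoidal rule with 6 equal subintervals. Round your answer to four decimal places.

0.1447

Exact integral: ∫_-0.5^2 g(t) dt ≈ -2.291667.
T_6 ≈ -2.436343.
Error ≈ -2.291667 − (-2.436343) ≈ 0.1447.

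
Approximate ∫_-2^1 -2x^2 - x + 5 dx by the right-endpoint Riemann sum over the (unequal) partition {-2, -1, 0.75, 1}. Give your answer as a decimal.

Subinterval widths: 1, 1.75, 0.25.
Right endpoints: -1, 0.75, 1.
f(-1) = 4, f(0.75) = 3.125, f(1) = 2.
Sum = Σ Δx_i · f(x_i).
Sum = 9.96875.

9.96875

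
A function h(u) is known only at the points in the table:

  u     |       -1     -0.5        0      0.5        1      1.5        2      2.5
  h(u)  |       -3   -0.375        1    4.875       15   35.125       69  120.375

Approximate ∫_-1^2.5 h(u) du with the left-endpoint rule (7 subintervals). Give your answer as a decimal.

Δu = 0.5.
Sum = 0.5·[(-3) + (-0.375) + 1 + 4.875 + 15 + 35.125 + 69] = 60.8125.

60.8125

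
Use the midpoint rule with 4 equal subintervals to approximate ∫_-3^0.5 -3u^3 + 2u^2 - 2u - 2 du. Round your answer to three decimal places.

77.578

Δu = (0.5 − (-3))/4 = 0.875.
Midpoints: -2.5625, -1.6875, -0.8125, 0.0625.
f(-2.5625) = 273355/4096, f(-1.6875) = 88009/4096, f(-0.8125) = 10463/4096, f(0.0625) = -8675/4096.
Sum = Δu · [f(-2.5625) + f(-1.6875) + f(-0.8125) + f(0.0625)].
Sum ≈ 77.578.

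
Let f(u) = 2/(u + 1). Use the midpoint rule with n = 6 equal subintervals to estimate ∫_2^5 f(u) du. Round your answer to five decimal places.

1.38457

Δu = (5 − 2)/6 = 0.5.
Midpoints: 2.25, 2.75, 3.25, 3.75, 4.25, 4.75.
f(2.25) = 8/13, f(2.75) = 8/15, f(3.25) = 8/17, f(3.75) = 8/19, f(4.25) = 8/21, f(4.75) = 8/23.
Sum = Δu · [f(2.25) + f(2.75) + f(3.25) + ...].
Sum ≈ 1.38457.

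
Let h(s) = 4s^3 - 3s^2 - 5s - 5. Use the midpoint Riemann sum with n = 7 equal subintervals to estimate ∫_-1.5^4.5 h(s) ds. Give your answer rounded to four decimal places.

229.9898

Δs = (4.5 − (-1.5))/7 = 6/7.
Midpoints: -15/14, -3/14, 9/14, 1.5, 33/14, 45/14, 57/14.
h(-15/14) = -10985/1372, h(-3/14) = -5633/1372, h(9/14) = -11513/1372, h(1.5) = -5.75, h(33/14) = 25975/1372, h(45/14) = 110815/1372, h(57/14) = 267367/1372.
Sum = Δs · [h(-15/14) + h(-3/14) + h(9/14) + ...].
Sum ≈ 229.9898.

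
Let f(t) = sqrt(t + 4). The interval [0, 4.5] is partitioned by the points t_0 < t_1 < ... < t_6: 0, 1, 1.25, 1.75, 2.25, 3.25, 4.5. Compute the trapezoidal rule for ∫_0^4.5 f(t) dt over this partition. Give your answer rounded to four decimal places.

Subinterval widths: 1, 0.25, 0.5, 0.5, 1, 1.25.
f(0) ≈ 2.0000, f(1) ≈ 2.2361, f(1.25) ≈ 2.2913, f(1.75) ≈ 2.3979, f(2.25) ≈ 2.5000, f(3.25) ≈ 2.6926, f(4.5) ≈ 2.9155.
On each subinterval the trapezoid contributes (Δt_i/2)·[f(t_{i-1}) + f(t_i)].
Sum ≈ 11.1821.

11.1821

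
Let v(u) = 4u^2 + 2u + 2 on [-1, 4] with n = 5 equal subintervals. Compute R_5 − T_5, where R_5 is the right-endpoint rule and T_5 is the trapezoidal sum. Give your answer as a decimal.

R_5 = 150.
T_5 = 115.
R_5 − T_5 = 35.

35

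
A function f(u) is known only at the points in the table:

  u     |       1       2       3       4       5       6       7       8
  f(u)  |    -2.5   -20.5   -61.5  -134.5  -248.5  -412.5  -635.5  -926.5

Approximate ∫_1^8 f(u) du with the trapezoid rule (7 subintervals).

Δu = 1.
T_7 = (1/2)·[(-2.5) + 2·(-20.5) + 2·(-61.5) + 2·(-134.5) + 2·(-248.5) + 2·(-412.5) + 2·(-635.5) + (-926.5)] = -1977.5.

-1977.5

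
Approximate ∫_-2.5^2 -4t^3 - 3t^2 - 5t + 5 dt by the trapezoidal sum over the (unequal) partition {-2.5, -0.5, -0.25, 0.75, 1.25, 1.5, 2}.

45.703125

Subinterval widths: 2, 0.25, 1, 0.5, 0.25, 0.5.
f(-2.5) = 61.25, f(-0.5) = 7.25, f(-0.25) = 6.125, f(0.75) = -2.125, f(1.25) = -13.75, f(1.5) = -22.75, f(2) = -49.
On each subinterval the trapezoid contributes (Δt_i/2)·[f(t_{i-1}) + f(t_i)].
Sum = 45.703125.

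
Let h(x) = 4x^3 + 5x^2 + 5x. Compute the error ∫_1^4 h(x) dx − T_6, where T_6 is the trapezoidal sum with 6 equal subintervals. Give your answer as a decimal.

-4.375

Exact integral: ∫_1^4 h(x) dx = 397.5.
T_6 = 401.875.
Error = 397.5 − 401.875 = -4.375.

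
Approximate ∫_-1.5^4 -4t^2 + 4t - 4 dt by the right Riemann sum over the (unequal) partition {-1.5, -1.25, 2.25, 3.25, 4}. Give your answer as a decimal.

-129.4375

Subinterval widths: 0.25, 3.5, 1, 0.75.
Right endpoints: -1.25, 2.25, 3.25, 4.
f(-1.25) = -15.25, f(2.25) = -15.25, f(3.25) = -33.25, f(4) = -52.
Sum = Σ Δt_i · f(t_i).
Sum = -129.4375.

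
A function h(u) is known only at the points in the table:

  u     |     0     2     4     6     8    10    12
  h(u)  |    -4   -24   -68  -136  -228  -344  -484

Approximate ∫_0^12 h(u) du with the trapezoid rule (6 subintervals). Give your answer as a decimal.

Δu = 2.
T_6 = (2/2)·[(-4) + 2·(-24) + 2·(-68) + 2·(-136) + 2·(-228) + 2·(-344) + (-484)] = -2088.

-2088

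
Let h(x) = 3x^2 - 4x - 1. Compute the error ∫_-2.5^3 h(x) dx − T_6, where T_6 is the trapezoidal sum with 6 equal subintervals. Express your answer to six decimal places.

Exact integral: ∫_-2.5^3 h(x) dx = 31.625.
T_6 ≈ 33.93576389.
Error ≈ 31.625 − 33.93576389 ≈ -2.310764.

-2.310764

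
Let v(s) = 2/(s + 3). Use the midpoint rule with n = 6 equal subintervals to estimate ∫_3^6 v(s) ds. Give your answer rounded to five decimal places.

0.81061

Δs = (6 − 3)/6 = 0.5.
Midpoints: 3.25, 3.75, 4.25, 4.75, 5.25, 5.75.
v(3.25) = 0.32, v(3.75) = 8/27, v(4.25) = 8/29, v(4.75) = 8/31, v(5.25) = 8/33, v(5.75) = 8/35.
Sum = Δs · [v(3.25) + v(3.75) + v(4.25) + ...].
Sum ≈ 0.81061.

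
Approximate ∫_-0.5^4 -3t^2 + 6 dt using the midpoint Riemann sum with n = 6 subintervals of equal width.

-36.4921875

Δt = (4 − (-0.5))/6 = 0.75.
Midpoints: -0.125, 0.625, 1.375, 2.125, 2.875, 3.625.
f(-0.125) = 5.953125, f(0.625) = 4.828125, f(1.375) = 0.328125, f(2.125) = -7.546875, f(2.875) = -18.796875, f(3.625) = -33.421875.
Sum = Δt · [f(-0.125) + f(0.625) + f(1.375) + ...].
Sum = -36.4921875.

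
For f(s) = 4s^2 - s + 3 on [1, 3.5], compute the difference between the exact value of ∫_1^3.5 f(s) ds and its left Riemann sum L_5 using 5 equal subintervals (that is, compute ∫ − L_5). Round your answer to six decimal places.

10.208333

Exact integral: ∫_1^3.5 f(s) ds ≈ 57.70833333.
L_5 = 47.5.
Error ≈ 57.70833333 − 47.5 ≈ 10.208333.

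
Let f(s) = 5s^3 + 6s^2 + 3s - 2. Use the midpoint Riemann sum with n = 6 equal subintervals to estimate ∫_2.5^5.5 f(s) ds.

1422.375

Δs = (5.5 − 2.5)/6 = 0.5.
Midpoints: 2.75, 3.25, 3.75, 4.25, 4.75, 5.25.
f(2.75) = 155.609375, f(3.25) = 242.765625, f(3.75) = 357.296875, f(4.25) = 502.953125, f(4.75) = 683.484375, f(5.25) = 902.640625.
Sum = Δs · [f(2.75) + f(3.25) + f(3.75) + ...].
Sum = 1422.375.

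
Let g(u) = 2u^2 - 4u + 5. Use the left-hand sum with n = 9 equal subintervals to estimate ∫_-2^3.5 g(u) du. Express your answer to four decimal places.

47.2819

Δu = (3.5 − (-2))/9 = 11/18.
Left endpoints: -2, -25/18, -7/9, -1/6, 4/9, 19/18, 5/3, 41/18, 26/9.
g(-2) = 21, g(-25/18) = 2335/162, g(-7/9) = 755/81, g(-1/6) = 103/18, g(4/9) = 293/81, g(19/18) = 487/162, g(5/3) = 35/9, g(41/18) = 1015/162, g(26/9) = 821/81.
Sum = Δu · [g(-2) + g(-25/18) + g(-7/9) + ...].
Sum ≈ 47.2819.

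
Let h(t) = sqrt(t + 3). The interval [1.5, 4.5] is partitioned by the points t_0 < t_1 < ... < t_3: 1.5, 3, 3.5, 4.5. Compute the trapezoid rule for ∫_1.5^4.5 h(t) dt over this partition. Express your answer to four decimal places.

Subinterval widths: 1.5, 0.5, 1.
h(1.5) ≈ 2.1213, h(3) ≈ 2.4495, h(3.5) ≈ 2.5495, h(4.5) ≈ 2.7386.
On each subinterval the trapezoid contributes (Δt_i/2)·[h(t_{i-1}) + h(t_i)].
Sum ≈ 7.3219.

7.3219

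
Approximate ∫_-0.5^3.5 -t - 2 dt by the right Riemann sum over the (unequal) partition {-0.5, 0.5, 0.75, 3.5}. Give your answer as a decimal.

-18.3125

Subinterval widths: 1, 0.25, 2.75.
Right endpoints: 0.5, 0.75, 3.5.
f(0.5) = -2.5, f(0.75) = -2.75, f(3.5) = -5.5.
Sum = Σ Δt_i · f(t_i).
Sum = -18.3125.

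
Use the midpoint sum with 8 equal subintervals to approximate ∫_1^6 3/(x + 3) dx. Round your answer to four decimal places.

2.4304

Δx = (6 − 1)/8 = 0.625.
Midpoints: 1.3125, 1.9375, 2.5625, 3.1875, 3.8125, 4.4375, 5.0625, 5.6875.
f(1.3125) = 16/23, f(1.9375) = 48/79, f(2.5625) = 48/89, f(3.1875) = 16/33, f(3.8125) = 48/109, f(4.4375) = 48/119, f(5.0625) = 16/43, f(5.6875) = 48/139.
Sum = Δx · [f(1.3125) + f(1.9375) + f(2.5625) + ...].
Sum ≈ 2.4304.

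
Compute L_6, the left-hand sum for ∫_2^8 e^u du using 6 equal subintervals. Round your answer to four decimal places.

Δu = (8 − 2)/6 = 1.
Left endpoints: 2, 3, 4, 5, 6, 7.
f(2) ≈ 7.3891, f(3) ≈ 20.0855, f(4) ≈ 54.5982, f(5) ≈ 148.4132, f(6) ≈ 403.4288, f(7) ≈ 1096.6332.
Sum = Δu · [f(2) + f(3) + f(4) + ...].
Sum ≈ 1730.5479.

1730.5479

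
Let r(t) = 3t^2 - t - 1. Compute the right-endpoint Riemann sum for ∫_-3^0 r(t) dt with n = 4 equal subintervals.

Δt = (0 − (-3))/4 = 0.75.
Right endpoints: -2.25, -1.5, -0.75, 0.
r(-2.25) = 16.4375, r(-1.5) = 7.25, r(-0.75) = 1.4375, r(0) = -1.
Sum = Δt · [r(-2.25) + r(-1.5) + r(-0.75) + r(0)].
Sum = 18.09375.

18.09375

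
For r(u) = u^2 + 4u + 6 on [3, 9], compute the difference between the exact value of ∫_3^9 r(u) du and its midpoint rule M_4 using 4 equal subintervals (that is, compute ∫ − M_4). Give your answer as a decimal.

1.125

Exact integral: ∫_3^9 r(u) du = 414.
M_4 = 412.875.
Error = 414 − 412.875 = 1.125.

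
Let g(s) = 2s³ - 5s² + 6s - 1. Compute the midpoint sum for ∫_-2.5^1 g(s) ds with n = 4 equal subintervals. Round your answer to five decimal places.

Δs = (1 − (-2.5))/4 = 0.875.
Midpoints: -2.0625, -1.1875, -0.3125, 0.5625.
g(-2.0625) = -106889/2048, g(-1.1875) = -37939/2048, g(-0.3125) = -7013/2048, g(0.5625) = 2353/2048.
Sum = Δs · [g(-2.0625) + g(-1.1875) + g(-0.3125) + g(0.5625)].
Sum ≈ -63.86816.

-63.86816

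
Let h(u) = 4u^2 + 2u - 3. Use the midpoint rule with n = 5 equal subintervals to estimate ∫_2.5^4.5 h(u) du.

Δu = (4.5 − 2.5)/5 = 0.4.
Midpoints: 2.7, 3.1, 3.5, 3.9, 4.3.
h(2.7) = 31.56, h(3.1) = 41.64, h(3.5) = 53, h(3.9) = 65.64, h(4.3) = 79.56.
Sum = Δu · [h(2.7) + h(3.1) + h(3.5) + h(3.9) + h(4.3)].
Sum = 108.56.

108.56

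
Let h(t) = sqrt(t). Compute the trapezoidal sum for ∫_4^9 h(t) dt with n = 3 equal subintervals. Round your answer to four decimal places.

12.6475

Δt = (9 − 4)/3 = 5/3.
h(4) ≈ 2.0000, h(17/3) ≈ 2.3805, h(22/3) ≈ 2.7080, h(9) ≈ 3.0000.
T_3 = (Δt/2)·[h(t_0) + 2h(t_1) + 2h(t_2) + h(t_3)].
Sum ≈ 12.6475.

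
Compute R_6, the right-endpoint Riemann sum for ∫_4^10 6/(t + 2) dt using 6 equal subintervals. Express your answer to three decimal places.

Δt = (10 − 4)/6 = 1.
Right endpoints: 5, 6, 7, 8, 9, 10.
f(5) = 6/7, f(6) = 0.75, f(7) = 2/3, f(8) = 0.6, f(9) = 6/11, f(10) = 0.5.
Sum = Δt · [f(5) + f(6) + f(7) + ...].
Sum ≈ 3.919.

3.919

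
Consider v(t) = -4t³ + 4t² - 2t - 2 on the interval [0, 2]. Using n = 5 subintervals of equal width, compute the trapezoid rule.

Δt = (2 − 0)/5 = 0.4.
v(0) = -2, v(0.4) = -2.416, v(0.8) = -3.088, v(1.2) = -5.552, v(1.6) = -11.344, v(2) = -22.
T_5 = (Δt/2)·[v(t_0) + 2v(t_1) + ... + 2v(t_{4}) + v(t_5)].
Sum = -13.76.

-13.76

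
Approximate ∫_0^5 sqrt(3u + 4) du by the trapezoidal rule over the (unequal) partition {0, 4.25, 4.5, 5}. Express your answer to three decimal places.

Subinterval widths: 4.25, 0.25, 0.5.
f(0) ≈ 2.000, f(4.25) ≈ 4.093, f(4.5) ≈ 4.183, f(5) ≈ 4.359.
On each subinterval the trapezoid contributes (Δu_i/2)·[f(u_{i-1}) + f(u_i)].
Sum ≈ 16.117.

16.117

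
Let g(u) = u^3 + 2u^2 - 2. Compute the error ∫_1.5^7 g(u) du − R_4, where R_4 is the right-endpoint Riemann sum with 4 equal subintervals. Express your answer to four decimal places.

-323.3363

Exact integral: ∫_1.5^7 g(u) du ≈ 814.401042.
R_4 ≈ 1137.737305.
Error ≈ 814.401042 − 1137.737305 ≈ -323.3363.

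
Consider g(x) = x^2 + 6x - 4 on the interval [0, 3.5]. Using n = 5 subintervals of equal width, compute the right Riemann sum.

48.965

Δx = (3.5 − 0)/5 = 0.7.
Right endpoints: 0.7, 1.4, 2.1, 2.8, 3.5.
g(0.7) = 0.69, g(1.4) = 6.36, g(2.1) = 13.01, g(2.8) = 20.64, g(3.5) = 29.25.
Sum = Δx · [g(0.7) + g(1.4) + g(2.1) + g(2.8) + g(3.5)].
Sum = 48.965.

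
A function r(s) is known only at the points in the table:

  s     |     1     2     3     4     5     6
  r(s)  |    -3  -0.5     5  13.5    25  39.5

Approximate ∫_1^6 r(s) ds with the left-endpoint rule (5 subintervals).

40

Δs = 1.
Sum = 1·[(-3) + (-0.5) + 5 + 13.5 + 25] = 40.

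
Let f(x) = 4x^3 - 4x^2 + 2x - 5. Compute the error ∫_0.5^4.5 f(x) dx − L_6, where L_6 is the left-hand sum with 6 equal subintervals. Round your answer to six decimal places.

Exact integral: ∫_0.5^4.5 f(x) dx ≈ 288.66666667.
L_6 ≈ 199.03703704.
Error ≈ 288.66666667 − 199.03703704 ≈ 89.629630.

89.629630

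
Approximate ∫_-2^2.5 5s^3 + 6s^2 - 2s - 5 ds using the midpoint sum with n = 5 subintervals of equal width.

48.3665625

Δs = (2.5 − (-2))/5 = 0.9.
Midpoints: -1.55, -0.65, 0.25, 1.15, 2.05.
f(-1.55) = -6.104375, f(-0.65) = -2.538125, f(0.25) = -5.046875, f(1.15) = 8.239375, f(2.05) = 59.190625.
Sum = Δs · [f(-1.55) + f(-0.65) + f(0.25) + f(1.15) + f(2.05)].
Sum = 48.3665625.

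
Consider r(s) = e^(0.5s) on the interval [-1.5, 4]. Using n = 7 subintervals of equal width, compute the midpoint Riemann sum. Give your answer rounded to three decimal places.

Δs = (4 − (-1.5))/7 = 11/14.
Midpoints: -31/28, -9/28, 13/28, 1.25, 57/28, 79/28, 101/28.
r(-31/28) ≈ 0.575, r(-9/28) ≈ 0.852, r(13/28) ≈ 1.261, r(1.25) ≈ 1.868, r(57/28) ≈ 2.767, r(79/28) ≈ 4.099, r(101/28) ≈ 6.071.
Sum = Δs · [r(-31/28) + r(-9/28) + r(13/28) + ...].
Sum ≈ 13.745.

13.745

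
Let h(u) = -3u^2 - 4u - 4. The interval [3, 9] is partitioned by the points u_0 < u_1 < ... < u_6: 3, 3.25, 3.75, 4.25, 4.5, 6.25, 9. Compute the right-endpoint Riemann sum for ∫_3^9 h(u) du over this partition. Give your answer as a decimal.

Subinterval widths: 0.25, 0.5, 0.5, 0.25, 1.75, 2.75.
Right endpoints: 3.25, 3.75, 4.25, 4.5, 6.25, 9.
h(3.25) = -48.6875, h(3.75) = -61.1875, h(4.25) = -75.1875, h(4.5) = -82.75, h(6.25) = -146.1875, h(9) = -283.
Sum = Σ Δu_i · h(u_i).
Sum = -1135.125.

-1135.125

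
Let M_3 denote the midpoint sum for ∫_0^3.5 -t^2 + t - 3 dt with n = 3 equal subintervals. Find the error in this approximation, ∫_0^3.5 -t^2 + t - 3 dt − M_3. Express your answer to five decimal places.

Exact integral: ∫_0^3.5 f(t) dt ≈ -18.6666667.
M_3 ≈ -18.2696759.
Error ≈ -18.6666667 − (-18.2696759) ≈ -0.39699.

-0.39699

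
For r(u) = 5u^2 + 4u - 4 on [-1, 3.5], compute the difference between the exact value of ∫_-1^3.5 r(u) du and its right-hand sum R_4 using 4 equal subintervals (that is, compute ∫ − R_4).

Exact integral: ∫_-1^3.5 r(u) du = 77.625.
R_4 = 124.13671875.
Error = 77.625 − 124.13671875 = -46.51171875.

-46.51171875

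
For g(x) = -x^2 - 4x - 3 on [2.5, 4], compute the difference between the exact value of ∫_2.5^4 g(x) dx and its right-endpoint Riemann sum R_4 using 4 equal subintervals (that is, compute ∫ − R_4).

Exact integral: ∫_2.5^4 g(x) dx = -40.125.
R_4 = -43.11328125.
Error = -40.125 − (-43.11328125) = 2.98828125.

2.98828125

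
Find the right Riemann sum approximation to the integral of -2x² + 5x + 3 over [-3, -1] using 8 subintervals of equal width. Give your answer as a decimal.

Δx = (-1 − (-3))/8 = 0.25.
Right endpoints: -2.75, -2.5, -2.25, -2, -1.75, -1.5, -1.25, -1.
f(-2.75) = -25.875, f(-2.5) = -22, f(-2.25) = -18.375, f(-2) = -15, f(-1.75) = -11.875, f(-1.5) = -9, f(-1.25) = -6.375, f(-1) = -4.
Sum = Δx · [f(-2.75) + f(-2.5) + f(-2.25) + ...].
Sum = -28.125.

-28.125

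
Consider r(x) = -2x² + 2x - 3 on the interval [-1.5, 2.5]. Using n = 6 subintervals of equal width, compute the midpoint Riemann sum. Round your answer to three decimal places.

-20.370

Δx = (2.5 − (-1.5))/6 = 2/3.
Midpoints: -7/6, -0.5, 1/6, 5/6, 1.5, 13/6.
r(-7/6) = -145/18, r(-0.5) = -4.5, r(1/6) = -49/18, r(5/6) = -49/18, r(1.5) = -4.5, r(13/6) = -145/18.
Sum = Δx · [r(-7/6) + r(-0.5) + r(1/6) + ...].
Sum ≈ -20.370.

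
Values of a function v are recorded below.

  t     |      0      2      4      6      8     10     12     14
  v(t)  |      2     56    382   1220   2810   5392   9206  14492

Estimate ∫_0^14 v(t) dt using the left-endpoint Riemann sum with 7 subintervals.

38136

Δt = 2.
Sum = 2·[2 + 56 + 382 + 1220 + 2810 + 5392 + 9206] = 38136.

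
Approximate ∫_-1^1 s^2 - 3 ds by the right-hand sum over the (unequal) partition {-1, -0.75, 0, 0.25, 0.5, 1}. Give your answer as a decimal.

Subinterval widths: 0.25, 0.75, 0.25, 0.25, 0.5.
Right endpoints: -0.75, 0, 0.25, 0.5, 1.
f(-0.75) = -2.4375, f(0) = -3, f(0.25) = -2.9375, f(0.5) = -2.75, f(1) = -2.
Sum = Σ Δs_i · f(s_i).
Sum = -5.28125.

-5.28125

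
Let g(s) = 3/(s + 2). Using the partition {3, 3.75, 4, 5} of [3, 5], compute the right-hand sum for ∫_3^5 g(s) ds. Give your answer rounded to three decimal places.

0.945

Subinterval widths: 0.75, 0.25, 1.
Right endpoints: 3.75, 4, 5.
g(3.75) = 12/23, g(4) = 0.5, g(5) = 3/7.
Sum = Σ Δs_i · g(s_i).
Sum ≈ 0.945.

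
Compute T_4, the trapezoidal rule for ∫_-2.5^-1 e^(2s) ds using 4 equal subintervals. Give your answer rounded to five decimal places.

Δs = (-1 − (-2.5))/4 = 0.375.
f(-2.5) ≈ 0.00674, f(-2.125) ≈ 0.01426, f(-1.75) ≈ 0.03020, f(-1.375) ≈ 0.06393, f(-1) ≈ 0.13534.
T_4 = (Δs/2)·[f(s_0) + 2f(s_1) + 2f(s_2) + 2f(s_3) + f(s_4)].
Sum ≈ 0.06728.

0.06728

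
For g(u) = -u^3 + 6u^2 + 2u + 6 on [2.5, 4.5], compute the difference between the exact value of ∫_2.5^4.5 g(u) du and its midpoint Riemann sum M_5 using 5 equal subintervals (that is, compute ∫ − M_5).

-0.12

Exact integral: ∫_2.5^4.5 g(u) du = 84.25.
M_5 = 84.37.
Error = 84.25 − 84.37 = -0.12.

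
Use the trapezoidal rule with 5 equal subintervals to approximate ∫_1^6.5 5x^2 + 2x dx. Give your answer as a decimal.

502.8375

Δx = (6.5 − 1)/5 = 1.1.
f(1) = 7, f(2.1) = 26.25, f(3.2) = 57.6, f(4.3) = 101.05, f(5.4) = 156.6, f(6.5) = 224.25.
T_5 = (Δx/2)·[f(x_0) + 2f(x_1) + ... + 2f(x_{4}) + f(x_5)].
Sum = 502.8375.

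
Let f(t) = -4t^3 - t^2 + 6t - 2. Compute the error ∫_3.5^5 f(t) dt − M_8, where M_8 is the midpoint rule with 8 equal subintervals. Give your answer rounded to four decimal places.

Exact integral: ∫_3.5^5 f(t) dt = -467.0625.
M_8 ≈ -466.833984.
Error ≈ -467.0625 − (-466.833984) ≈ -0.2285.

-0.2285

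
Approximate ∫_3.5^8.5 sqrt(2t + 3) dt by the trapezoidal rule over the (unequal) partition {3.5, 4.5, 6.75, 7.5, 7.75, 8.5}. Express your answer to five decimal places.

Subinterval widths: 1, 2.25, 0.75, 0.25, 0.75.
f(3.5) ≈ 3.16228, f(4.5) ≈ 3.46410, f(6.75) ≈ 4.06202, f(7.5) ≈ 4.24264, f(7.75) ≈ 4.30116, f(8.5) ≈ 4.47214.
On each subinterval the trapezoid contributes (Δt_i/2)·[f(t_{i-1}) + f(t_i)].
Sum ≈ 19.25229.

19.25229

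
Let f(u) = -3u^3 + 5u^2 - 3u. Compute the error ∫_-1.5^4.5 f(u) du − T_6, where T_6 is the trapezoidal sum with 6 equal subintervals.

8.5

Exact integral: ∫_-1.5^4.5 f(u) du = -173.25.
T_6 = -181.75.
Error = -173.25 − (-181.75) = 8.5.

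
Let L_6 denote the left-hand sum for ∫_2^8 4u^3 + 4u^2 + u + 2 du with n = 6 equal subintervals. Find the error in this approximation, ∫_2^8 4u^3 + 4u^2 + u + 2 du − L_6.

Exact integral: ∫_2^8 f(u) du = 4794.
L_6 = 3727.
Error = 4794 − 3727 = 1067.

1067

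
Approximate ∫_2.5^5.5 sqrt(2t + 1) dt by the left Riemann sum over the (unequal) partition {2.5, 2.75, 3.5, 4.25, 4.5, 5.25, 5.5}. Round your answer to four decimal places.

Subinterval widths: 0.25, 0.75, 0.75, 0.25, 0.75, 0.25.
Left endpoints: 2.5, 2.75, 3.5, 4.25, 4.5, 5.25.
f(2.5) ≈ 2.4495, f(2.75) ≈ 2.5495, f(3.5) ≈ 2.8284, f(4.25) ≈ 3.0822, f(4.5) ≈ 3.1623, f(5.25) ≈ 3.3912.
Sum = Σ Δt_i · f(t_i).
Sum ≈ 8.6359.

8.6359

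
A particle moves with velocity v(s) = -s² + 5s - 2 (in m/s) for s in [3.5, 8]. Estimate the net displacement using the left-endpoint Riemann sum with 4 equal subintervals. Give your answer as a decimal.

-20.49609375

Δs = (8 − 3.5)/4 = 1.125.
Left endpoints: 3.5, 4.625, 5.75, 6.875.
v(3.5) = 3.25, v(4.625) = -0.265625, v(5.75) = -6.3125, v(6.875) = -14.890625.
Sum = Δs · [v(3.5) + v(4.625) + v(5.75) + v(6.875)].
Sum = -20.49609375.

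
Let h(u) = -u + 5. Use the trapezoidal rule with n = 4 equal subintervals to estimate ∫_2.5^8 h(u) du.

-1.375

Δu = (8 − 2.5)/4 = 1.375.
h(2.5) = 2.5, h(3.875) = 1.125, h(5.25) = -0.25, h(6.625) = -1.625, h(8) = -3.
T_4 = (Δu/2)·[h(u_0) + 2h(u_1) + 2h(u_2) + 2h(u_3) + h(u_4)].
Sum = -1.375.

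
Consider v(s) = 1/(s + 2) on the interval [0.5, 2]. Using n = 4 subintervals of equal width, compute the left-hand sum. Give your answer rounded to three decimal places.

0.499

Δs = (2 − 0.5)/4 = 0.375.
Left endpoints: 0.5, 0.875, 1.25, 1.625.
v(0.5) = 0.4, v(0.875) = 8/23, v(1.25) = 4/13, v(1.625) = 8/29.
Sum = Δs · [v(0.5) + v(0.875) + v(1.25) + v(1.625)].
Sum ≈ 0.499.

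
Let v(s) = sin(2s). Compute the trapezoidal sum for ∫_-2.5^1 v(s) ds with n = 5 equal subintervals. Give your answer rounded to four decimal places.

Δs = (1 − (-2.5))/5 = 0.7.
v(-2.5) ≈ 0.9589, v(-1.8) ≈ 0.4425, v(-1.1) ≈ -0.8085, v(-0.4) ≈ -0.7174, v(0.3) ≈ 0.5646, v(1) ≈ 0.9093.
T_5 = (Δs/2)·[v(s_0) + 2v(s_1) + ... + 2v(s_{4}) + v(s_5)].
Sum ≈ 0.2908.

0.2908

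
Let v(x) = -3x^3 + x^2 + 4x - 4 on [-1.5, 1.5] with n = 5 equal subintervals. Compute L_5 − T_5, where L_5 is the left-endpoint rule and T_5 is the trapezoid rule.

2.475

L_5 = -7.095.
T_5 = -9.57.
L_5 − T_5 = 2.475.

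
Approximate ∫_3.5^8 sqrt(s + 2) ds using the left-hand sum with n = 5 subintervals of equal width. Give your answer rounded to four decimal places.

Δs = (8 − 3.5)/5 = 0.9.
Left endpoints: 3.5, 4.4, 5.3, 6.2, 7.1.
f(3.5) ≈ 2.3452, f(4.4) ≈ 2.5298, f(5.3) ≈ 2.7019, f(6.2) ≈ 2.8636, f(7.1) ≈ 3.0166.
Sum = Δs · [f(3.5) + f(4.4) + f(5.3) + f(6.2) + f(7.1)].
Sum ≈ 12.1114.

12.1114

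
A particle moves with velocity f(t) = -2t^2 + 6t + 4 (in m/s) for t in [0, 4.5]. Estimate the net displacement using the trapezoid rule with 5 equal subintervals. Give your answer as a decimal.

Δt = (4.5 − 0)/5 = 0.9.
f(0) = 4, f(0.9) = 7.78, f(1.8) = 8.32, f(2.7) = 5.62, f(3.6) = -0.32, f(4.5) = -9.5.
T_5 = (Δt/2)·[f(t_0) + 2f(t_1) + ... + 2f(t_{4}) + f(t_5)].
Sum = 16.785.

16.785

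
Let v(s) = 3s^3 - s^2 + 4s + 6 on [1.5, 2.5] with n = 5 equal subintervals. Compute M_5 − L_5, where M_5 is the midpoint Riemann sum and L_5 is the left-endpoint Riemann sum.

3.505

M_5 = 35.36.
L_5 = 31.855.
M_5 − L_5 = 3.505.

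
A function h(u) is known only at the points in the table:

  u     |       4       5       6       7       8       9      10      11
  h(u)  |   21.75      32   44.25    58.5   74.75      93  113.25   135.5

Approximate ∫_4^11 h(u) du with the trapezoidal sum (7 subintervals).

494.375

Δu = 1.
T_7 = (1/2)·[21.75 + 2·32 + 2·44.25 + 2·58.5 + 2·74.75 + 2·93 + 2·113.25 + 135.5] = 494.375.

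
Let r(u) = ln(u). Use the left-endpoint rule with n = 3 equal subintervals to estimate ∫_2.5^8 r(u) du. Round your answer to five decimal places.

Δu = (8 − 2.5)/3 = 11/6.
Left endpoints: 2.5, 13/3, 37/6.
r(2.5) ≈ 0.91629, r(13/3) ≈ 1.46634, r(37/6) ≈ 1.81916.
Sum = Δu · [r(2.5) + r(13/3) + r(37/6)].
Sum ≈ 7.70327.

7.70327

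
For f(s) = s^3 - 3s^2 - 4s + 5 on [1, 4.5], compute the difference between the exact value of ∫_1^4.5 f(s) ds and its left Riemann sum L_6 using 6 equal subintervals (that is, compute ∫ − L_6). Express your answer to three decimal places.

4.317

Exact integral: ∫_1^4.5 f(s) ds = -8.859375.
L_6 ≈ -13.17665.
Error ≈ -8.859375 − (-13.17665) ≈ 4.317.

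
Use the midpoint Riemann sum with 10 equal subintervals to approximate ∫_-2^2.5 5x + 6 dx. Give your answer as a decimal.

Δx = (2.5 − (-2))/10 = 0.45.
Midpoints: -1.775, -1.325, -0.875, -0.425, 0.025, 0.475, 0.925, 1.375, 1.825, 2.275.
f(-1.775) = -2.875, f(-1.325) = -0.625, f(-0.875) = 1.625, f(-0.425) = 3.875, f(0.025) = 6.125, f(0.475) = 8.375, f(0.925) = 10.625, f(1.375) = 12.875, f(1.825) = 15.125, f(2.275) = 17.375.
Sum = Δx · [f(-1.775) + f(-1.325) + f(-0.875) + ...].
Sum = 32.625.

32.625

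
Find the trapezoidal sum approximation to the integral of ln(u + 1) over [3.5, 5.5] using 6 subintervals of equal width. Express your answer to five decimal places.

3.39773

Δu = (5.5 − 3.5)/6 = 1/3.
f(3.5) ≈ 1.50408, f(23/6) ≈ 1.57554, f(25/6) ≈ 1.64223, f(4.5) ≈ 1.70475, f(29/6) ≈ 1.76359, f(31/6) ≈ 1.81916, f(5.5) ≈ 1.87180.
T_6 = (Δu/2)·[f(u_0) + 2f(u_1) + ... + 2f(u_{5}) + f(u_6)].
Sum ≈ 3.39773.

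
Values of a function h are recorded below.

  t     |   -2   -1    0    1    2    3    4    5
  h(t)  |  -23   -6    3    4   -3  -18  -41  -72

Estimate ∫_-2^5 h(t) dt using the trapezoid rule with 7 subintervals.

Δt = 1.
T_7 = (1/2)·[(-23) + 2·(-6) + 2·3 + 2·4 + 2·(-3) + 2·(-18) + 2·(-41) + (-72)] = -108.5.

-108.5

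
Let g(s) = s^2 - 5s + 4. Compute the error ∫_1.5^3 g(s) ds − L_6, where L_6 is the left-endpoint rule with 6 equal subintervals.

-0.109375

Exact integral: ∫_1.5^3 g(s) ds = -3.
L_6 = -2.890625.
Error = -3 − (-2.890625) = -0.109375.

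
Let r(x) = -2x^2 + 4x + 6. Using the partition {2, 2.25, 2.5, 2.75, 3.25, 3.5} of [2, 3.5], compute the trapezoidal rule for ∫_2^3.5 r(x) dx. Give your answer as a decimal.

Subinterval widths: 0.25, 0.25, 0.25, 0.5, 0.25.
r(2) = 6, r(2.25) = 4.875, r(2.5) = 3.5, r(2.75) = 1.875, r(3.25) = -2.125, r(3.5) = -4.5.
On each subinterval the trapezoid contributes (Δx_i/2)·[r(x_{i-1}) + r(x_i)].
Sum = 2.1875.

2.1875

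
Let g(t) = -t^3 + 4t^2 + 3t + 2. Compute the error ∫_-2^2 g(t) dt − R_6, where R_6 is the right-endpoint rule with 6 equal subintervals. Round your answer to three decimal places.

0.148

Exact integral: ∫_-2^2 g(t) dt ≈ 29.33333.
R_6 ≈ 29.18519.
Error ≈ 29.33333 − 29.18519 ≈ 0.148.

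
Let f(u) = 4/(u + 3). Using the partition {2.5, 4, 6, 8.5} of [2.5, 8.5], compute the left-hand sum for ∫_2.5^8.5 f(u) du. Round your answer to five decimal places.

Subinterval widths: 1.5, 2, 2.5.
Left endpoints: 2.5, 4, 6.
f(2.5) = 8/11, f(4) = 4/7, f(6) = 4/9.
Sum = Σ Δu_i · f(u_i).
Sum ≈ 3.34488.

3.34488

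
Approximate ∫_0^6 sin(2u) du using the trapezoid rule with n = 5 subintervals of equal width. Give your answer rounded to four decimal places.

Δu = (6 − 0)/5 = 1.2.
f(0) ≈ 0.0000, f(1.2) ≈ 0.6755, f(2.4) ≈ -0.9962, f(3.6) ≈ 0.7937, f(4.8) ≈ -0.1743, f(6) ≈ -0.5366.
T_5 = (Δu/2)·[f(u_0) + 2f(u_1) + ... + 2f(u_{4}) + f(u_5)].
Sum ≈ 0.0364.

0.0364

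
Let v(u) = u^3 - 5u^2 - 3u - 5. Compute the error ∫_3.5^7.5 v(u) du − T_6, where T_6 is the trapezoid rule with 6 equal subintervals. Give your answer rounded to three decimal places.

-3.407

Exact integral: ∫_3.5^7.5 v(u) du ≈ 35.83333.
T_6 ≈ 39.24074.
Error ≈ 35.83333 − 39.24074 ≈ -3.407.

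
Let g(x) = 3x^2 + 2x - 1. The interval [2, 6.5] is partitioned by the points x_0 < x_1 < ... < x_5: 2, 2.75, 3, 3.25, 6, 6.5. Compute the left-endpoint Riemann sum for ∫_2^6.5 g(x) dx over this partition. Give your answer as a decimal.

187.8125

Subinterval widths: 0.75, 0.25, 0.25, 2.75, 0.5.
Left endpoints: 2, 2.75, 3, 3.25, 6.
g(2) = 15, g(2.75) = 27.1875, g(3) = 32, g(3.25) = 37.1875, g(6) = 119.
Sum = Σ Δx_i · g(x_i).
Sum = 187.8125.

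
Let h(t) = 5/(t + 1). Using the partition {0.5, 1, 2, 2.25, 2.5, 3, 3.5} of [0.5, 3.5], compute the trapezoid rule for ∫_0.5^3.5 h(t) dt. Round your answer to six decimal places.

Subinterval widths: 0.5, 1, 0.25, 0.25, 0.5, 0.5.
h(0.5) = 10/3, h(1) = 2.5, h(2) = 5/3, h(2.25) = 20/13, h(2.5) = 10/7, h(3) = 1.25, h(3.5) = 10/9.
On each subinterval the trapezoid contributes (Δt_i/2)·[h(t_{i-1}) + h(t_i)].
Sum ≈ 5.573107.

5.573107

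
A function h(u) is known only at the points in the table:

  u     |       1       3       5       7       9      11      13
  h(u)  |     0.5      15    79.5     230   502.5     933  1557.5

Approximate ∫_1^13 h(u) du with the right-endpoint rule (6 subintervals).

Δu = 2.
Sum = 2·[15 + 79.5 + 230 + 502.5 + 933 + 1557.5] = 6635.

6635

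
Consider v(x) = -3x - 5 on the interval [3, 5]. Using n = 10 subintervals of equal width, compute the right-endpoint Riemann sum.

Δx = (5 − 3)/10 = 0.2.
Right endpoints: 3.2, 3.4, 3.6, 3.8, 4, 4.2, 4.4, 4.6, 4.8, 5.
v(3.2) = -14.6, v(3.4) = -15.2, v(3.6) = -15.8, v(3.8) = -16.4, v(4) = -17, v(4.2) = -17.6, v(4.4) = -18.2, v(4.6) = -18.8, v(4.8) = -19.4, v(5) = -20.
Sum = Δx · [v(3.2) + v(3.4) + v(3.6) + ...].
Sum = -34.6.

-34.6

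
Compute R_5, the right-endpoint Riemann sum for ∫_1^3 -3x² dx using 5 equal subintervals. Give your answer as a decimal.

Δx = (3 − 1)/5 = 0.4.
Right endpoints: 1.4, 1.8, 2.2, 2.6, 3.
f(1.4) = -5.88, f(1.8) = -9.72, f(2.2) = -14.52, f(2.6) = -20.28, f(3) = -27.
Sum = Δx · [f(1.4) + f(1.8) + f(2.2) + f(2.6) + f(3)].
Sum = -30.96.

-30.96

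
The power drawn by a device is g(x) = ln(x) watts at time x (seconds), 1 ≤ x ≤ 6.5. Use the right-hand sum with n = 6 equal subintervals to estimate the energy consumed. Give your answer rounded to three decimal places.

Δx = (6.5 − 1)/6 = 11/12.
Right endpoints: 23/12, 17/6, 3.75, 14/3, 67/12, 6.5.
g(23/12) ≈ 0.651, g(17/6) ≈ 1.041, g(3.75) ≈ 1.322, g(14/3) ≈ 1.540, g(67/12) ≈ 1.720, g(6.5) ≈ 1.872.
Sum = Δx · [g(23/12) + g(17/6) + g(3.75) + ...].
Sum ≈ 7.467.

7.467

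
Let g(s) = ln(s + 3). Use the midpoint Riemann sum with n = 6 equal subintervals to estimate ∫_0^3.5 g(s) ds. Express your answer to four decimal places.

5.3734

Δs = (3.5 − 0)/6 = 7/12.
Midpoints: 7/24, 0.875, 35/24, 49/24, 2.625, 77/24.
g(7/24) ≈ 1.1914, g(0.875) ≈ 1.3545, g(35/24) ≈ 1.4948, g(49/24) ≈ 1.6177, g(2.625) ≈ 1.7272, g(77/24) ≈ 1.8259.
Sum = Δs · [g(7/24) + g(0.875) + g(35/24) + ...].
Sum ≈ 5.3734.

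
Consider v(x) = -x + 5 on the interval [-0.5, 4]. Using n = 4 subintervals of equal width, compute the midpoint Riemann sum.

14.625

Δx = (4 − (-0.5))/4 = 1.125.
Midpoints: 0.0625, 1.1875, 2.3125, 3.4375.
v(0.0625) = 4.9375, v(1.1875) = 3.8125, v(2.3125) = 2.6875, v(3.4375) = 1.5625.
Sum = Δx · [v(0.0625) + v(1.1875) + v(2.3125) + v(3.4375)].
Sum = 14.625.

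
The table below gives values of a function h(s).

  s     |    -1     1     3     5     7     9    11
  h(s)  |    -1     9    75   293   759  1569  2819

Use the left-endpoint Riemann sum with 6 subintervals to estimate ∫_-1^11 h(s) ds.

5408

Δs = 2.
Sum = 2·[(-1) + 9 + 75 + 293 + 759 + 1569] = 5408.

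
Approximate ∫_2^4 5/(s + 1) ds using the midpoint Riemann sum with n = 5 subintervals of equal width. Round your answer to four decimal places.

Δs = (4 − 2)/5 = 0.4.
Midpoints: 2.2, 2.6, 3, 3.4, 3.8.
f(2.2) = 1.5625, f(2.6) = 25/18, f(3) = 1.25, f(3.4) = 25/22, f(3.8) = 25/24.
Sum = Δs · [f(2.2) + f(2.6) + f(3) + f(3.4) + f(3.8)].
Sum ≈ 2.5518.

2.5518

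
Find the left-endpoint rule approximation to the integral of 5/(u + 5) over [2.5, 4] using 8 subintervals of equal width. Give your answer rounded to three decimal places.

0.922

Δu = (4 − 2.5)/8 = 0.1875.
Left endpoints: 2.5, 2.6875, 2.875, 3.0625, 3.25, 3.4375, 3.625, 3.8125.
f(2.5) = 2/3, f(2.6875) = 80/123, f(2.875) = 40/63, f(3.0625) = 80/129, f(3.25) = 20/33, f(3.4375) = 16/27, f(3.625) = 40/69, f(3.8125) = 80/141.
Sum = Δu · [f(2.5) + f(2.6875) + f(2.875) + ...].
Sum ≈ 0.922.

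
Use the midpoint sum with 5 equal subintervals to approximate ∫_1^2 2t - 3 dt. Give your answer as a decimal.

Δt = (2 − 1)/5 = 0.2.
Midpoints: 1.1, 1.3, 1.5, 1.7, 1.9.
f(1.1) = -0.8, f(1.3) = -0.4, f(1.5) = 0, f(1.7) = 0.4, f(1.9) = 0.8.
Sum = Δt · [f(1.1) + f(1.3) + f(1.5) + f(1.7) + f(1.9)].
Sum = 0.

0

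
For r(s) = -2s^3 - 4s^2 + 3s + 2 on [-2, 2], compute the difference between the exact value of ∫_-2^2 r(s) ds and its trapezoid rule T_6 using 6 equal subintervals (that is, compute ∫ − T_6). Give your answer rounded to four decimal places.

1.1852

Exact integral: ∫_-2^2 r(s) ds ≈ -13.333333.
T_6 ≈ -14.518519.
Error ≈ -13.333333 − (-14.518519) ≈ 1.1852.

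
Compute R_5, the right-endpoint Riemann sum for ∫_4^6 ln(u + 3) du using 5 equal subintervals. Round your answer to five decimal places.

Δu = (6 − 4)/5 = 0.4.
Right endpoints: 4.4, 4.8, 5.2, 5.6, 6.
f(4.4) ≈ 2.00148, f(4.8) ≈ 2.05412, f(5.2) ≈ 2.10413, f(5.6) ≈ 2.15176, f(6) ≈ 2.19722.
Sum = Δu · [f(4.4) + f(4.8) + f(5.2) + f(5.6) + f(6)].
Sum ≈ 4.20349.

4.20349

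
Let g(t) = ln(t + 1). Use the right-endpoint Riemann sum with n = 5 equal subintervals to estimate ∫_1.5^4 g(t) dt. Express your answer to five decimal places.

3.42559

Δt = (4 − 1.5)/5 = 0.5.
Right endpoints: 2, 2.5, 3, 3.5, 4.
g(2) ≈ 1.09861, g(2.5) ≈ 1.25276, g(3) ≈ 1.38629, g(3.5) ≈ 1.50408, g(4) ≈ 1.60944.
Sum = Δt · [g(2) + g(2.5) + g(3) + g(3.5) + g(4)].
Sum ≈ 3.42559.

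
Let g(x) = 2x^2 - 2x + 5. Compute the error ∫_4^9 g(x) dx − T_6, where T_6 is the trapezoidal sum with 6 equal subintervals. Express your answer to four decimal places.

Exact integral: ∫_4^9 g(x) dx ≈ 403.333333.
T_6 ≈ 404.490741.
Error ≈ 403.333333 − 404.490741 ≈ -1.1574.

-1.1574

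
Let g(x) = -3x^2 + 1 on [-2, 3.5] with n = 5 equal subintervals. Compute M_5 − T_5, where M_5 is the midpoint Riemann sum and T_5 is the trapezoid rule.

M_5 = -43.71125.
T_5 = -48.7025.
M_5 − T_5 = 4.99125.

4.99125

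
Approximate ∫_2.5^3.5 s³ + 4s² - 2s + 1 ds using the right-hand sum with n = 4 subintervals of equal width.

Δs = (3.5 − 2.5)/4 = 0.25.
Right endpoints: 2.75, 3, 3.25, 3.5.
f(2.75) = 46.546875, f(3) = 58, f(3.25) = 71.078125, f(3.5) = 85.875.
Sum = Δs · [f(2.75) + f(3) + f(3.25) + f(3.5)].
Sum = 65.375.

65.375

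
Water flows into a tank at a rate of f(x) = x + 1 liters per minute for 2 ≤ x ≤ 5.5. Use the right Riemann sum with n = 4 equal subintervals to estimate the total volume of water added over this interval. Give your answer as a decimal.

Δx = (5.5 − 2)/4 = 0.875.
Right endpoints: 2.875, 3.75, 4.625, 5.5.
f(2.875) = 3.875, f(3.75) = 4.75, f(4.625) = 5.625, f(5.5) = 6.5.
Sum = Δx · [f(2.875) + f(3.75) + f(4.625) + f(5.5)].
Sum = 18.15625.

18.15625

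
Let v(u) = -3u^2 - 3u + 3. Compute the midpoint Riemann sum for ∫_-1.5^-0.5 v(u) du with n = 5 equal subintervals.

2.76

Δu = (-0.5 − (-1.5))/5 = 0.2.
Midpoints: -1.4, -1.2, -1, -0.8, -0.6.
v(-1.4) = 1.32, v(-1.2) = 2.28, v(-1) = 3, v(-0.8) = 3.48, v(-0.6) = 3.72.
Sum = Δu · [v(-1.4) + v(-1.2) + v(-1) + v(-0.8) + v(-0.6)].
Sum = 2.76.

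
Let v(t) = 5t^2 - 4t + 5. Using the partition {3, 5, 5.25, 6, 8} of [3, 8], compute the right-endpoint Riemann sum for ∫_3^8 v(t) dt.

Subinterval widths: 2, 0.25, 0.75, 2.
Right endpoints: 5, 5.25, 6, 8.
v(5) = 110, v(5.25) = 121.8125, v(6) = 161, v(8) = 293.
Sum = Σ Δt_i · v(t_i).
Sum = 957.203125.

957.203125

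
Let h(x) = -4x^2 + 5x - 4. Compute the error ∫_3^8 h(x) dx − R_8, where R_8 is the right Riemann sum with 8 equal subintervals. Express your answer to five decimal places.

Exact integral: ∫_3^8 h(x) dx ≈ -529.1666667.
R_8 = -591.40625.
Error ≈ -529.1666667 − (-591.40625) ≈ 62.23958.

62.23958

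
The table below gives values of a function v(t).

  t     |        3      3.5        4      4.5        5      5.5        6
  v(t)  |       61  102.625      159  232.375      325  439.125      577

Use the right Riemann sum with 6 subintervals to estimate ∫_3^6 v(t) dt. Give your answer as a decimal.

Δt = 0.5.
Sum = 0.5·[102.625 + 159 + 232.375 + 325 + 439.125 + 577] = 917.5625.

917.5625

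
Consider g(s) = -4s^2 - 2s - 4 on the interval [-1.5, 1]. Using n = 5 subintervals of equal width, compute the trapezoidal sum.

Δs = (1 − (-1.5))/5 = 0.5.
g(-1.5) = -10, g(-1) = -6, g(-0.5) = -4, g(0) = -4, g(0.5) = -6, g(1) = -10.
T_5 = (Δs/2)·[g(s_0) + 2g(s_1) + ... + 2g(s_{4}) + g(s_5)].
Sum = -15.

-15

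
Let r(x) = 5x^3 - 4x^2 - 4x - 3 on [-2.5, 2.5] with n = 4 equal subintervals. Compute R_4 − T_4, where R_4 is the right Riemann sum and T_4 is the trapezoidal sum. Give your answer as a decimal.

85.15625

R_4 = 23.28125.
T_4 = -61.875.
R_4 − T_4 = 85.15625.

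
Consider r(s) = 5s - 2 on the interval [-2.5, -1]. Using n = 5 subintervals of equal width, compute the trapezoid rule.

-16.125

Δs = (-1 − (-2.5))/5 = 0.3.
r(-2.5) = -14.5, r(-2.2) = -13, r(-1.9) = -11.5, r(-1.6) = -10, r(-1.3) = -8.5, r(-1) = -7.
T_5 = (Δs/2)·[r(s_0) + 2r(s_1) + ... + 2r(s_{4}) + r(s_5)].
Sum = -16.125.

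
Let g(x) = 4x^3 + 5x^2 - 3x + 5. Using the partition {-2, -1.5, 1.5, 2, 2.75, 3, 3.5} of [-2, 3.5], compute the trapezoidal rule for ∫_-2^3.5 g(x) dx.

Subinterval widths: 0.5, 3, 0.5, 0.75, 0.25, 0.5.
g(-2) = -1, g(-1.5) = 7.25, g(1.5) = 25.25, g(2) = 51, g(2.75) = 117.75, g(3) = 149, g(3.5) = 227.25.
On each subinterval the trapezoid contributes (Δx_i/2)·[g(x_{i-1}) + g(x_i)].
Sum = 260.0625.

260.0625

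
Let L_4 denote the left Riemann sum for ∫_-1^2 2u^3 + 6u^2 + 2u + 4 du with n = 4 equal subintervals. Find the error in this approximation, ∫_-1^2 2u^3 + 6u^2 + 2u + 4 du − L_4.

Exact integral: ∫_-1^2 f(u) du = 40.5.
L_4 = 27.28125.
Error = 40.5 − 27.28125 = 13.21875.

13.21875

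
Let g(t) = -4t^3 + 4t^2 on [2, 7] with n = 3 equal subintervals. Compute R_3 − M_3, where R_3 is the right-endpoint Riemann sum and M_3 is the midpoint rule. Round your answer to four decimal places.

R_3 ≈ -3020.740741.
M_3 ≈ -1880.462963.
R_3 − M_3 ≈ -1140.2778.

-1140.2778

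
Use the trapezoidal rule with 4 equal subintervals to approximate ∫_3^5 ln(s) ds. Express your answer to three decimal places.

Δs = (5 − 3)/4 = 0.5.
f(3) ≈ 1.099, f(3.5) ≈ 1.253, f(4) ≈ 1.386, f(4.5) ≈ 1.504, f(5) ≈ 1.609.
T_4 = (Δs/2)·[f(s_0) + 2f(s_1) + 2f(s_2) + 2f(s_3) + f(s_4)].
Sum ≈ 2.749.

2.749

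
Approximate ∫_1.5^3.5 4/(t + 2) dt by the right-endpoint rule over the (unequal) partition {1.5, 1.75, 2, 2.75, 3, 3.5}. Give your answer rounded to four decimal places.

1.7119

Subinterval widths: 0.25, 0.25, 0.75, 0.25, 0.5.
Right endpoints: 1.75, 2, 2.75, 3, 3.5.
f(1.75) = 16/15, f(2) = 1, f(2.75) = 16/19, f(3) = 0.8, f(3.5) = 8/11.
Sum = Σ Δt_i · f(t_i).
Sum ≈ 1.7119.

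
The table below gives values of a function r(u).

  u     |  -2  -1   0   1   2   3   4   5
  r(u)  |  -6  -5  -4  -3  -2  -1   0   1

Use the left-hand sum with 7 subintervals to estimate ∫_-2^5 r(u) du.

-21

Δu = 1.
Sum = 1·[(-6) + (-5) + (-4) + (-3) + (-2) + (-1) + 0] = -21.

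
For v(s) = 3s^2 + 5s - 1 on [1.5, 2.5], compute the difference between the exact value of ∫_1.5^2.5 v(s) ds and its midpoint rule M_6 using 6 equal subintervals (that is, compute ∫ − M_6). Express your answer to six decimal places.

Exact integral: ∫_1.5^2.5 v(s) ds = 21.25.
M_6 ≈ 21.24305556.
Error ≈ 21.25 − 21.24305556 ≈ 0.006944.

0.006944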